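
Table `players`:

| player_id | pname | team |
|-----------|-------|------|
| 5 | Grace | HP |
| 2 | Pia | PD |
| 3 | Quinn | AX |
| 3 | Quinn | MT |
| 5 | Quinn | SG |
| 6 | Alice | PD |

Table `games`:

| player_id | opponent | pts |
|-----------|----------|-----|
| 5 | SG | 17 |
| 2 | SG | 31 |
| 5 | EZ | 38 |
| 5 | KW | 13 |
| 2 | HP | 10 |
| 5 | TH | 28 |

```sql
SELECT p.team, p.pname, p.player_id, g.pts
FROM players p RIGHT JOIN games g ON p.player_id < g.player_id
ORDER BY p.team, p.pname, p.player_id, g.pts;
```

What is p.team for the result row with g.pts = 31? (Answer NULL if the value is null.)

RIGHT JOIN keeps every row from `games`; unmatched rows get NULL for `players`'s columns.
Matching on p.player_id < g.player_id.
Matched pairs: 12; unmatched g rows kept: 2.

NULL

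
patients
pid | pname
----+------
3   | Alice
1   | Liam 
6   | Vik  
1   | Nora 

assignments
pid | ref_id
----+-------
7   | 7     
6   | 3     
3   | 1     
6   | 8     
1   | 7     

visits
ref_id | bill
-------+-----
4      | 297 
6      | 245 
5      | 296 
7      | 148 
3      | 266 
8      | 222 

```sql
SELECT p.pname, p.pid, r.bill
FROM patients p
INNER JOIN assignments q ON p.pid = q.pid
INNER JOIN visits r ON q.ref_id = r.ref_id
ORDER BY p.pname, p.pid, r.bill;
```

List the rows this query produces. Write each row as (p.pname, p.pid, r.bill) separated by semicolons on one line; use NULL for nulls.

Step 1 — p INNER JOIN q on pid → 5 row(s).
Then INNER JOIN `visits r` on ref_id: keep only rows whose q.ref_id appears in r.

(Liam, 1, 148); (Nora, 1, 148); (Vik, 6, 222); (Vik, 6, 266)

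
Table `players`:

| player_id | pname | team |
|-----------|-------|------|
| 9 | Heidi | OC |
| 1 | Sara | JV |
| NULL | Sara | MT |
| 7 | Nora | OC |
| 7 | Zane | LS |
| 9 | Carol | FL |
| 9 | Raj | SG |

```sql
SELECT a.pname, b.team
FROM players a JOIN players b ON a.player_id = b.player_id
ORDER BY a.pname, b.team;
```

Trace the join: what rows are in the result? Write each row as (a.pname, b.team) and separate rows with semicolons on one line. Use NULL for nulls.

INNER JOIN keeps only pairs where the ON condition holds.
Matching on a.player_id = b.player_id. A NULL in a compared column never satisfies the condition.
- a[0] player_id=9 → 3 match(es) in b → 3 row(s).
- a[1] player_id=1 → 1 match(es) in b → 1 row(s).
- a[2] player_id=NULL → no match; dropped.
- a[3] player_id=7 → 2 match(es) in b → 2 row(s).
- a[4] player_id=7 → 2 match(es) in b → 2 row(s).
- a[5] player_id=9 → 3 match(es) in b → 3 row(s).
- a[6] player_id=9 → 3 match(es) in b → 3 row(s).

(Carol, FL); (Carol, OC); (Carol, SG); (Heidi, FL); (Heidi, OC); (Heidi, SG); (Nora, LS); (Nora, OC); (Raj, FL); (Raj, OC); (Raj, SG); (Sara, JV); (Zane, LS); (Zane, OC)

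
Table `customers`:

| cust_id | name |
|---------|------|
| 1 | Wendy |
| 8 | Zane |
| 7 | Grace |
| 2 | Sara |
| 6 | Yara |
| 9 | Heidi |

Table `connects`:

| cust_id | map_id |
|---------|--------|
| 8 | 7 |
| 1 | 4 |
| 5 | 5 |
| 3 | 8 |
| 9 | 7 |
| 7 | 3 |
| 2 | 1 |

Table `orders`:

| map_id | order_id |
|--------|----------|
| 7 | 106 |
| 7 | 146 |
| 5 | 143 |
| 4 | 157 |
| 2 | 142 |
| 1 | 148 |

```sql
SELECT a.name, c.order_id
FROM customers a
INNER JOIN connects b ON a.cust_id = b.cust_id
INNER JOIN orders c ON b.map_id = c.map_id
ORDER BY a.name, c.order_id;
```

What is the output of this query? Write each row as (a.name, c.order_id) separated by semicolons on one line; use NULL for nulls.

Step 1 — a INNER JOIN b on cust_id → 5 row(s).
Then INNER JOIN `orders c` on map_id: keep only rows whose b.map_id appears in c.

(Heidi, 106); (Heidi, 146); (Sara, 148); (Wendy, 157); (Zane, 106); (Zane, 146)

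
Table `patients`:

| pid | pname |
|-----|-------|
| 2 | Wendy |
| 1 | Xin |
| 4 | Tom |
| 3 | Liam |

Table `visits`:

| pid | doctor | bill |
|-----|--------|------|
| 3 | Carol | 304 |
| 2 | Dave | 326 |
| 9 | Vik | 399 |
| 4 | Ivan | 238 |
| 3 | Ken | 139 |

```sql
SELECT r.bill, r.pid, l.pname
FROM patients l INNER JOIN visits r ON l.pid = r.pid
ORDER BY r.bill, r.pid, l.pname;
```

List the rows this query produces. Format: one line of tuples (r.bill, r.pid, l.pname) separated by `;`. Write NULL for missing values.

(139, 3, Liam); (238, 4, Tom); (304, 3, Liam); (326, 2, Wendy)

INNER JOIN keeps only pairs where the ON condition holds.
Matching on l.pid = r.pid.
- l[0] pid=2 → 1 match(es) in r → 1 row(s).
- l[1] pid=1 → no match; dropped.
- l[2] pid=4 → 1 match(es) in r → 1 row(s).
- l[3] pid=3 → 2 match(es) in r → 2 row(s).
After projecting and ordering:
r.bill | r.pid | l.pname
139 | 3 | Liam
238 | 4 | Tom
304 | 3 | Liam
326 | 2 | Wendy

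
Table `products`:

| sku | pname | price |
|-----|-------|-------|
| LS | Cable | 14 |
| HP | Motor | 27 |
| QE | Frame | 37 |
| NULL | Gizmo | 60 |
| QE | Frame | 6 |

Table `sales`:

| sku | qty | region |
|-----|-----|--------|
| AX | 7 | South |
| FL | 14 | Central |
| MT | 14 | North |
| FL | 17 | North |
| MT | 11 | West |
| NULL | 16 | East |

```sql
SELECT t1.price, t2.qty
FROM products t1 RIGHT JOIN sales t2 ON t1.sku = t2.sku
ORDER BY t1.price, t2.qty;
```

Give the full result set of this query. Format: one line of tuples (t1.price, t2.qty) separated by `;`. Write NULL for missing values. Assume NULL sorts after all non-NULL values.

(NULL, 7); (NULL, 11); (NULL, 14); (NULL, 14); (NULL, 16); (NULL, 17)

RIGHT JOIN keeps every row from `sales`; unmatched rows get NULL for `products`'s columns.
Matching on t1.sku = t2.sku. A NULL in a compared column never satisfies the condition.
Matched pairs: 0; unmatched t2 rows kept: 6.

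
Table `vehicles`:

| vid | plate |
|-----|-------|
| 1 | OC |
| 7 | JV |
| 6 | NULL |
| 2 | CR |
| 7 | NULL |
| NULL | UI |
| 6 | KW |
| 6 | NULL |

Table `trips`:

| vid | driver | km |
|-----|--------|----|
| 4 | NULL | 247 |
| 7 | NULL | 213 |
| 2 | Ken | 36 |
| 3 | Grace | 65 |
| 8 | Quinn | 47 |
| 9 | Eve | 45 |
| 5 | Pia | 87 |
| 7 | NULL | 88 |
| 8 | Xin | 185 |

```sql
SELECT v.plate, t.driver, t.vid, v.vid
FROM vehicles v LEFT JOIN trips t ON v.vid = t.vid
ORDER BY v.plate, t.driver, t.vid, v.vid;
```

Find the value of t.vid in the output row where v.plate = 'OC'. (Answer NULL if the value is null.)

NULL

LEFT JOIN keeps every row from `vehicles`; unmatched rows get NULL for `trips`'s columns.
Matching on v.vid = t.vid. A NULL in a compared column never satisfies the condition.
Matched pairs: 5; unmatched v rows kept: 5.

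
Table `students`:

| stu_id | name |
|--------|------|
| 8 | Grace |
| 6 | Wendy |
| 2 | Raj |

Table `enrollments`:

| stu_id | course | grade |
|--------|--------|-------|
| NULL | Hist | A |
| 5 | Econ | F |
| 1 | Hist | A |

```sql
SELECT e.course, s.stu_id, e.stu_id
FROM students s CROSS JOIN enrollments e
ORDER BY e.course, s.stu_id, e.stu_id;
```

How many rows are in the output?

9

CROSS JOIN pairs every row of `students` with every row of `enrollments`: 3 × 3 = 9 rows.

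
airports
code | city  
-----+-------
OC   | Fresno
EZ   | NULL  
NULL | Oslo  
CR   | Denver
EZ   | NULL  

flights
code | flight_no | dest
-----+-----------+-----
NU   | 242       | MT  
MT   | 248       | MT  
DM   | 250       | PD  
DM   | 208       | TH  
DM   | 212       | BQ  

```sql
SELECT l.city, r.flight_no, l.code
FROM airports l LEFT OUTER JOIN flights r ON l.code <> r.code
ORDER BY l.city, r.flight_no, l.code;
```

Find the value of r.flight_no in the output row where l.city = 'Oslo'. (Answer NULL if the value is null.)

NULL

LEFT JOIN keeps every row from `airports`; unmatched rows get NULL for `flights`'s columns.
Matching on l.code <> r.code. A NULL in a compared column never satisfies the condition.
- l (code=OC) pairs with 5 row(s) of r.
- l (code=EZ) pairs with 5 row(s) of r.
- l (code=NULL) has no partner → padded with NULL.
- l (code=CR) pairs with 5 row(s) of r.
- l (code=EZ) pairs with 5 row(s) of r.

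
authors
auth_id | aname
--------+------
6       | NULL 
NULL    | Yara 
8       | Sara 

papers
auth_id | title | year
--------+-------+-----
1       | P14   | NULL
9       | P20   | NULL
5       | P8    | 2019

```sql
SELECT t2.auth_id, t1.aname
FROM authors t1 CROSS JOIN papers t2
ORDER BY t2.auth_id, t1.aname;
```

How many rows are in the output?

CROSS JOIN pairs every row of `authors` with every row of `papers`: 3 × 3 = 9 rows.

9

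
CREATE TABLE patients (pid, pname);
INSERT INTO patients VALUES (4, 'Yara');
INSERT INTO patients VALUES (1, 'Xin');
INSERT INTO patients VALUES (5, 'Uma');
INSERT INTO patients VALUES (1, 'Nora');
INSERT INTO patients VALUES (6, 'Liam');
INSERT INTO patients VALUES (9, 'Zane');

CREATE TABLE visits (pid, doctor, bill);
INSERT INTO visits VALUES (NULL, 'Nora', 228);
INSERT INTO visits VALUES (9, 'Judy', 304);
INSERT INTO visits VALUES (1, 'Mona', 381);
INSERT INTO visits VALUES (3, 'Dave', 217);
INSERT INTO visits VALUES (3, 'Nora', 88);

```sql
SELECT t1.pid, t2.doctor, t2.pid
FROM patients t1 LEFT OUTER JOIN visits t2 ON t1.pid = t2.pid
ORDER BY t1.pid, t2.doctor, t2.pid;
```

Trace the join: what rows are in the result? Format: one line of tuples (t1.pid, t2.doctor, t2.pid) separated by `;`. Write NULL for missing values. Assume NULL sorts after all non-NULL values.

LEFT JOIN keeps every row from `patients`; unmatched rows get NULL for `visits`'s columns.
Matching on t1.pid = t2.pid. A NULL in a compared column never satisfies the condition.
- t1[0] pid=4 → no match; kept with NULLs on the t2 side.
- t1[1] pid=1 → 1 match(es) in t2 → 1 row(s).
- t1[2] pid=5 → no match; kept with NULLs on the t2 side.
- t1[3] pid=1 → 1 match(es) in t2 → 1 row(s).
- t1[4] pid=6 → no match; kept with NULLs on the t2 side.
- t1[5] pid=9 → 1 match(es) in t2 → 1 row(s).
After projecting and ordering:
t1.pid | t2.doctor | t2.pid
1 | Mona | 1
1 | Mona | 1
4 | NULL | NULL
5 | NULL | NULL
6 | NULL | NULL
9 | Judy | 9

(1, Mona, 1); (1, Mona, 1); (4, NULL, NULL); (5, NULL, NULL); (6, NULL, NULL); (9, Judy, 9)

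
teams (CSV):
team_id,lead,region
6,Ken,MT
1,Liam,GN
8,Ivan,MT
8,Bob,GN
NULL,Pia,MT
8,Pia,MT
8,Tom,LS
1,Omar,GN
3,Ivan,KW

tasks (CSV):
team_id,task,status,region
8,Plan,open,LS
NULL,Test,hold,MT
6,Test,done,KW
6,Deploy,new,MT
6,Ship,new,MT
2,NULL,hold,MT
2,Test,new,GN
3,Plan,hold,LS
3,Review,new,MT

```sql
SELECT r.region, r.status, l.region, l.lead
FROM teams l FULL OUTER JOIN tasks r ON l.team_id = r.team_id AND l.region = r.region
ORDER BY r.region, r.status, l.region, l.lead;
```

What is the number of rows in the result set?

16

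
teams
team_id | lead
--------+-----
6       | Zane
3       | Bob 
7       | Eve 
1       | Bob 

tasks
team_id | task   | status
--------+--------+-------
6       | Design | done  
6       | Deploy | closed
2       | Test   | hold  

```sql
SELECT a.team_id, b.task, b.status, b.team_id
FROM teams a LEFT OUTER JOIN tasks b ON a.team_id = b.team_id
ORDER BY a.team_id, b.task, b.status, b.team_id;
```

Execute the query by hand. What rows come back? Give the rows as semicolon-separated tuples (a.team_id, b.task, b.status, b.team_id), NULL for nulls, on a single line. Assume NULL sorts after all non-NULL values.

LEFT JOIN keeps every row from `teams`; unmatched rows get NULL for `tasks`'s columns.
Matching on a.team_id = b.team_id.
Matched pairs: 2; unmatched a rows kept: 3.

(1, NULL, NULL, NULL); (3, NULL, NULL, NULL); (6, Deploy, closed, 6); (6, Design, done, 6); (7, NULL, NULL, NULL)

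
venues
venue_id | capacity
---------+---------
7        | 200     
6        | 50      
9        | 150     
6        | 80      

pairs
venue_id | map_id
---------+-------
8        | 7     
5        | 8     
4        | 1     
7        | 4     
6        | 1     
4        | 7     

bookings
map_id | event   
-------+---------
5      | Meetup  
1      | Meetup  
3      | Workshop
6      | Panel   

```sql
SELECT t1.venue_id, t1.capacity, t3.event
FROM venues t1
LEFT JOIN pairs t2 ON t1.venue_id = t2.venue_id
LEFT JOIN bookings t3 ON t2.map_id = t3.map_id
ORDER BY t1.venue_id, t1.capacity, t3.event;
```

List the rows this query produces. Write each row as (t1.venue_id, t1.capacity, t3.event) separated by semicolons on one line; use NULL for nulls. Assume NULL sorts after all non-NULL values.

(6, 50, Meetup); (6, 80, Meetup); (7, 200, NULL); (9, 150, NULL)

Evaluate left to right. First `venues t1 LEFT JOIN pairs t2` on venue_id: 4 row(s).
Then LEFT JOIN `bookings t3` on map_id: each of those 4 rows is kept; rows whose t2.map_id has no match in t3 get NULL for t3's columns.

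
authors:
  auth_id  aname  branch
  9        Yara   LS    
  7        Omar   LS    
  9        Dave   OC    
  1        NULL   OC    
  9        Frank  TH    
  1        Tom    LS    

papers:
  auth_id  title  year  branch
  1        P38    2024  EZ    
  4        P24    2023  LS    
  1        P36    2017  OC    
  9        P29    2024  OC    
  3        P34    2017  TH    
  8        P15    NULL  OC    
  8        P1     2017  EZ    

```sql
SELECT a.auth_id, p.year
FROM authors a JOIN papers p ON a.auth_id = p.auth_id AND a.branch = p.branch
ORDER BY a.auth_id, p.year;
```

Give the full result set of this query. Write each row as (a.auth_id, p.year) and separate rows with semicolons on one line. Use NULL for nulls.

(1, 2017); (9, 2024)

INNER JOIN keeps only pairs where the ON condition holds.
Matching on a.auth_id = p.auth_id AND a.branch = p.branch.
Matched pairs: 2.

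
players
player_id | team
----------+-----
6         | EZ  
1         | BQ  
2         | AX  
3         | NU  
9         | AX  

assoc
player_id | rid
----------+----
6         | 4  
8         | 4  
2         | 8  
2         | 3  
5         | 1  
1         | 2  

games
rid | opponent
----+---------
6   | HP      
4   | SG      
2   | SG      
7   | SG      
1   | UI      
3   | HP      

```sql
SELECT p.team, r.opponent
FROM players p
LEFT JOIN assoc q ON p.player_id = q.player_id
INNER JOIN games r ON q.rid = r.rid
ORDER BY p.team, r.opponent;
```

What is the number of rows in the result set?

3

Step 1 — p LEFT JOIN q on player_id → 6 row(s).
Then INNER JOIN `games r` on rid: keep only rows whose q.rid appears in r.
Result: 3 row(s).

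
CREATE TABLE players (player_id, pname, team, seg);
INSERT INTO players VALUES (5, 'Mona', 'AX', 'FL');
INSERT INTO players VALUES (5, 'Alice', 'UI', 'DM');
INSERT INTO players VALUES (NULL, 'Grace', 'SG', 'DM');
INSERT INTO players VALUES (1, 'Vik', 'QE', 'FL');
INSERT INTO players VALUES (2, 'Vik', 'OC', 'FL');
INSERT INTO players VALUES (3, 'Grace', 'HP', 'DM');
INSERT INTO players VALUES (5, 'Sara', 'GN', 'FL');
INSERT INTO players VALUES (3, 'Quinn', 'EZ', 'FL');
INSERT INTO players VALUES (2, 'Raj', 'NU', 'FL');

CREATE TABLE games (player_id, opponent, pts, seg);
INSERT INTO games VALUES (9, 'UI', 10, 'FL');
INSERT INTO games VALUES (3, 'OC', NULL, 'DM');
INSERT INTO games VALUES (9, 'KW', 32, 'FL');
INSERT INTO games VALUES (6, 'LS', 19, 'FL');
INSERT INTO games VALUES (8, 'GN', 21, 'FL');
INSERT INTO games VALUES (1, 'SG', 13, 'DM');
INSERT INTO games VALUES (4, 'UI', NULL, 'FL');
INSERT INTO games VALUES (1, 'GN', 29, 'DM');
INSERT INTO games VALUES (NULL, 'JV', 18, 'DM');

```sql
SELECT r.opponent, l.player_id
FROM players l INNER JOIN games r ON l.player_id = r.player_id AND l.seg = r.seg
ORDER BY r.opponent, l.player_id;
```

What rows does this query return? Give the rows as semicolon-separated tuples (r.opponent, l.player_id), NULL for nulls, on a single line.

(OC, 3)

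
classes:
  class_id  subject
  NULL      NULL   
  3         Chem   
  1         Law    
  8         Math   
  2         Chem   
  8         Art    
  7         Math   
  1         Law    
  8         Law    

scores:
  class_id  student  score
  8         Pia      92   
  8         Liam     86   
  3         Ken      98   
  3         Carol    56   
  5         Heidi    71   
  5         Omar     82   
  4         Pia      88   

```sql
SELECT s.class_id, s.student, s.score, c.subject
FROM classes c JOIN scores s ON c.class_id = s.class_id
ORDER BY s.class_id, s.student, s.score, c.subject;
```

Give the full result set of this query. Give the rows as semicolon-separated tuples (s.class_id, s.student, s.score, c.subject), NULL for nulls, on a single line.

INNER JOIN keeps only pairs where the ON condition holds.
Matching on c.class_id = s.class_id. A NULL in a compared column never satisfies the condition.
- c[0] class_id=NULL → no match; dropped.
- c[1] class_id=3 → 2 match(es) in s → 2 row(s).
- c[2] class_id=1 → no match; dropped.
- c[3] class_id=8 → 2 match(es) in s → 2 row(s).
- c[4] class_id=2 → no match; dropped.
- c[5] class_id=8 → 2 match(es) in s → 2 row(s).
- c[6] class_id=7 → no match; dropped.
- c[7] class_id=1 → no match; dropped.
- c[8] class_id=8 → 2 match(es) in s → 2 row(s).
After projecting and ordering:
s.class_id | s.student | s.score | c.subject
3 | Carol | 56 | Chem
3 | Ken | 98 | Chem
8 | Liam | 86 | Art
8 | Liam | 86 | Law
8 | Liam | 86 | Math
8 | Pia | 92 | Art
8 | Pia | 92 | Law
8 | Pia | 92 | Math

(3, Carol, 56, Chem); (3, Ken, 98, Chem); (8, Liam, 86, Art); (8, Liam, 86, Law); (8, Liam, 86, Math); (8, Pia, 92, Art); (8, Pia, 92, Law); (8, Pia, 92, Math)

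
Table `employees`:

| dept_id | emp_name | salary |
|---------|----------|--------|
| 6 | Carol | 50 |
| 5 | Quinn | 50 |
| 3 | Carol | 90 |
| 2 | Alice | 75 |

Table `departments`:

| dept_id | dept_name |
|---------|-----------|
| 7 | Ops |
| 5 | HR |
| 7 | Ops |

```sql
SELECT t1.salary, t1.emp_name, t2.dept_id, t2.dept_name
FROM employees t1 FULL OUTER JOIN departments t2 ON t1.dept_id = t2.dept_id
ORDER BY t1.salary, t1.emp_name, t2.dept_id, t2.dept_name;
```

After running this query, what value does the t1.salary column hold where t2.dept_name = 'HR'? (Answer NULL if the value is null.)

FULL OUTER JOIN keeps every row from both sides; unmatched rows get NULL for the other side's columns.
Matching on t1.dept_id = t2.dept_id.
Matched pairs: 1; unmatched t1 rows kept: 3; unmatched t2 rows kept: 2.

50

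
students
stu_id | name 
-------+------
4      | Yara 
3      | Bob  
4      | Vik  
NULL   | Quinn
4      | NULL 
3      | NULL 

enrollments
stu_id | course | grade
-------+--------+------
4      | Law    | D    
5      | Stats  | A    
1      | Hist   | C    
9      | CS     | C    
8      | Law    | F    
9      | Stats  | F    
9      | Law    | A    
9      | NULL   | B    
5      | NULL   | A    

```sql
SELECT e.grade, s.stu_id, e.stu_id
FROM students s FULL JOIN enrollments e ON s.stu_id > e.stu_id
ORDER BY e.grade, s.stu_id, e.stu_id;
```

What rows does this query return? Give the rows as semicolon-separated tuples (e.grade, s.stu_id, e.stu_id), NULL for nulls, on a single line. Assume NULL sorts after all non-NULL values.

(A, NULL, 5); (A, NULL, 5); (A, NULL, 9); (B, NULL, 9); (C, 3, 1); (C, 3, 1); (C, 4, 1); (C, 4, 1); (C, 4, 1); (C, NULL, 9); (D, NULL, 4); (F, NULL, 8); (F, NULL, 9); (NULL, NULL, NULL)

FULL OUTER JOIN keeps every row from both sides; unmatched rows get NULL for the other side's columns.
Matching on s.stu_id > e.stu_id. A NULL in a compared column never satisfies the condition.
Matched pairs: 5; unmatched s rows kept: 1; unmatched e rows kept: 8.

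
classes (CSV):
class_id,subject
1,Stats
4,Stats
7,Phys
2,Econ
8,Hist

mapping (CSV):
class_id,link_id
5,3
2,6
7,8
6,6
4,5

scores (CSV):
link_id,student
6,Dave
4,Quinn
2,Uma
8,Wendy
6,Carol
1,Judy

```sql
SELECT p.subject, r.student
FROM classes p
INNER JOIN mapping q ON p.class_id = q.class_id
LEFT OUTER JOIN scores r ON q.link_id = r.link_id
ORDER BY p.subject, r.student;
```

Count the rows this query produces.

4

Step 1 — p INNER JOIN q on class_id → 3 row(s).
Then LEFT JOIN `scores r` on link_id: each of those 3 rows is kept; rows whose q.link_id has no match in r get NULL for r's columns.
Result: 4 row(s).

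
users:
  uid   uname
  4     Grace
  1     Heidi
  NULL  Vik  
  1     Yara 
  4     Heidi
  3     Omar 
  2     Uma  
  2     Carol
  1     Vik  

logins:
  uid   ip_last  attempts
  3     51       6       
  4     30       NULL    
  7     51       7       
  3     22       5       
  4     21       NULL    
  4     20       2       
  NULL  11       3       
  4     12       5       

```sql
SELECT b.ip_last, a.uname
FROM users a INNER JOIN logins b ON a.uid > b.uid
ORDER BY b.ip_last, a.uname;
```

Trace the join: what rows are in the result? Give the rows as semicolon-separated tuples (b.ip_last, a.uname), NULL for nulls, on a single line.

(22, Grace); (22, Heidi); (51, Grace); (51, Heidi)

INNER JOIN keeps only pairs where the ON condition holds.
Matching on a.uid > b.uid. A NULL in a compared column never satisfies the condition.
- a row (uid=4): matches 2 b row(s) → 2 output row(s).
- a row (uid=1): no match → dropped.
- a row (uid=NULL): no match → dropped.
- a row (uid=1): no match → dropped.
- a row (uid=4): matches 2 b row(s) → 2 output row(s).
- a row (uid=3): no match → dropped.
- a row (uid=2): no match → dropped.
- a row (uid=2): no match → dropped.
- a row (uid=1): no match → dropped.
After projecting and ordering:
b.ip_last | a.uname
22 | Grace
22 | Heidi
51 | Grace
51 | Heidi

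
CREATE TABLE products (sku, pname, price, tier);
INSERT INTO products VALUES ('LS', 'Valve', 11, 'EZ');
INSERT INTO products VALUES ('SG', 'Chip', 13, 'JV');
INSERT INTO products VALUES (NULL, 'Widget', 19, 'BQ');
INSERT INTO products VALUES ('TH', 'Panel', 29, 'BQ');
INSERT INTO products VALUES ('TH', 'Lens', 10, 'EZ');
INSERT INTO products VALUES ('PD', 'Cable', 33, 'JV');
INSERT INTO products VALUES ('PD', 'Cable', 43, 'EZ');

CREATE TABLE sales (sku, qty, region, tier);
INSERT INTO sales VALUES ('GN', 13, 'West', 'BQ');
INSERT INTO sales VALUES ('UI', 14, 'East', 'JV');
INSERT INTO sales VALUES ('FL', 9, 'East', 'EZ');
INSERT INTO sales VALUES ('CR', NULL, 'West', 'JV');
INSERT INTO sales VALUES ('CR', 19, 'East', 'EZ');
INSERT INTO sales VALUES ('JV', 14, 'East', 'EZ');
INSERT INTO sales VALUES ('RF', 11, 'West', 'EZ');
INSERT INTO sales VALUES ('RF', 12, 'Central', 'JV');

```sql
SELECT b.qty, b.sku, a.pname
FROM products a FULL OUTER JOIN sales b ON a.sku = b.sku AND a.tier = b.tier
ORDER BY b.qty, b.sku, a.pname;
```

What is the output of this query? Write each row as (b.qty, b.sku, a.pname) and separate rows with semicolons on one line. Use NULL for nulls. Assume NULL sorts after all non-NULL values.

(9, FL, NULL); (11, RF, NULL); (12, RF, NULL); (13, GN, NULL); (14, JV, NULL); (14, UI, NULL); (19, CR, NULL); (NULL, CR, NULL); (NULL, NULL, Cable); (NULL, NULL, Cable); (NULL, NULL, Chip); (NULL, NULL, Lens); (NULL, NULL, Panel); (NULL, NULL, Valve); (NULL, NULL, Widget)

FULL OUTER JOIN keeps every row from both sides; unmatched rows get NULL for the other side's columns.
Matching on a.sku = b.sku AND a.tier = b.tier. A NULL in a compared column never satisfies the condition.
Matched pairs: 0; unmatched a rows kept: 7; unmatched b rows kept: 8.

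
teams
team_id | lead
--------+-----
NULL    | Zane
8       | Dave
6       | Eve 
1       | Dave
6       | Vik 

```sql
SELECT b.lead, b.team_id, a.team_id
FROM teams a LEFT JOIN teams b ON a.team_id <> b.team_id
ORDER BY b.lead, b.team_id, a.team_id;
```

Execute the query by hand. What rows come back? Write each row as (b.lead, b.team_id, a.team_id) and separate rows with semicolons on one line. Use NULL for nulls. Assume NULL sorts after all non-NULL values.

(Dave, 1, 6); (Dave, 1, 6); (Dave, 1, 8); (Dave, 8, 1); (Dave, 8, 6); (Dave, 8, 6); (Eve, 6, 1); (Eve, 6, 8); (Vik, 6, 1); (Vik, 6, 8); (NULL, NULL, NULL)

LEFT JOIN keeps every row from `teams a`; unmatched rows get NULL for `teams b`'s columns.
Matching on a.team_id <> b.team_id. A NULL in a compared column never satisfies the condition.
Matched pairs: 10; unmatched a rows kept: 1.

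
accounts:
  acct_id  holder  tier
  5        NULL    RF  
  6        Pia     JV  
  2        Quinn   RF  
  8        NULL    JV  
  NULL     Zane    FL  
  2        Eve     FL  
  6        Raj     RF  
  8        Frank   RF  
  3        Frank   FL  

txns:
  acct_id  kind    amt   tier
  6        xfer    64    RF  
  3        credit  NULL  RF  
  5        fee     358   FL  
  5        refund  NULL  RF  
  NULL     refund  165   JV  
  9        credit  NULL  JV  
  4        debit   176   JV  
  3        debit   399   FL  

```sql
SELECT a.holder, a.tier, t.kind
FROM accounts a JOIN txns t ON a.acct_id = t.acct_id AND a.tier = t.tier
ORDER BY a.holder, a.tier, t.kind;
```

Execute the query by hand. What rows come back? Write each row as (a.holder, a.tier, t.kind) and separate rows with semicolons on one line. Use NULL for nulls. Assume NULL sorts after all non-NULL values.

INNER JOIN keeps only pairs where the ON condition holds.
Matching on a.acct_id = t.acct_id AND a.tier = t.tier. A NULL in a compared column never satisfies the condition.
Matched pairs: 3.

(Frank, FL, debit); (Raj, RF, xfer); (NULL, RF, refund)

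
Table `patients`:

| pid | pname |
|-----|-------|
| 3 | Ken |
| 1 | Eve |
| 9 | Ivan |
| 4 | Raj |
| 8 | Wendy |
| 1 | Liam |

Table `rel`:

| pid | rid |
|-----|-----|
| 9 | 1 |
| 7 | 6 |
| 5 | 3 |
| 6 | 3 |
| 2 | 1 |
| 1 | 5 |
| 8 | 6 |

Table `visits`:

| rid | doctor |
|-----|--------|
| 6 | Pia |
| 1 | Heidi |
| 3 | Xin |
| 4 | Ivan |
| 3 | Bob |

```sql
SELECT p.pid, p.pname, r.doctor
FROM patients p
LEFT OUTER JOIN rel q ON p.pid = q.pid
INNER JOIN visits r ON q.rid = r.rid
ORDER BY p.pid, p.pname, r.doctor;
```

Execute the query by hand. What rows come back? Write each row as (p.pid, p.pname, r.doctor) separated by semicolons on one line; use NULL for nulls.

Joins associate left-to-right: patients LEFT JOIN rel on pid gives 6 intermediate row(s).
Then INNER JOIN `visits r` on rid: keep only rows whose q.rid appears in r.

(8, Wendy, Pia); (9, Ivan, Heidi)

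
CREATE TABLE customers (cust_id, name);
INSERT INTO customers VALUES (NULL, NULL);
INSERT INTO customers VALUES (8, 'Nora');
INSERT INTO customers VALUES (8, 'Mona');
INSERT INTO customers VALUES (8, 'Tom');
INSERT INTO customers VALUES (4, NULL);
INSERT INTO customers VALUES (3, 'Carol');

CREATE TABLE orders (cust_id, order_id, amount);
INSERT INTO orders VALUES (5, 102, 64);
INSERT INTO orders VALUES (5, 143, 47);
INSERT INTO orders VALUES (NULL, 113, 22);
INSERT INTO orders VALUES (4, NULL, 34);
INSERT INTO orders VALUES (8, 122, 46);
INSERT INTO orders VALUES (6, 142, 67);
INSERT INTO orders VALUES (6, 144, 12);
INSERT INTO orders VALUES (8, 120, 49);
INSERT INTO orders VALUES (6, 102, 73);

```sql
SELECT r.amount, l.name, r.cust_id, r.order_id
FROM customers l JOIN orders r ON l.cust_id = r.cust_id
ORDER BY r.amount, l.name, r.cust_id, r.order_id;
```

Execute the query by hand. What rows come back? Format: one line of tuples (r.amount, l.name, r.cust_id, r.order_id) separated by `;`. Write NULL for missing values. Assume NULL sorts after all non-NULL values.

INNER JOIN keeps only pairs where the ON condition holds.
Matching on l.cust_id = r.cust_id. A NULL in a compared column never satisfies the condition.
Matched pairs: 7.

(34, NULL, 4, NULL); (46, Mona, 8, 122); (46, Nora, 8, 122); (46, Tom, 8, 122); (49, Mona, 8, 120); (49, Nora, 8, 120); (49, Tom, 8, 120)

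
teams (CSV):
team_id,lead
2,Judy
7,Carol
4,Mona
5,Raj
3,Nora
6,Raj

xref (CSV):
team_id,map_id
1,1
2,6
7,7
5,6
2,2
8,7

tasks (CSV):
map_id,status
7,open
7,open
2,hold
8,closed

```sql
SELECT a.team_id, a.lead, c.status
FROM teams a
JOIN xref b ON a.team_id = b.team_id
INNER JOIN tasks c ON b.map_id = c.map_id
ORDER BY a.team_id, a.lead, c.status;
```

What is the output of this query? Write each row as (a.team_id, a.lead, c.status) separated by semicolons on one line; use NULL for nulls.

Step 1 — a INNER JOIN b on team_id → 4 row(s).
Then INNER JOIN `tasks c` on map_id: keep only rows whose b.map_id appears in c.

(2, Judy, hold); (7, Carol, open); (7, Carol, open)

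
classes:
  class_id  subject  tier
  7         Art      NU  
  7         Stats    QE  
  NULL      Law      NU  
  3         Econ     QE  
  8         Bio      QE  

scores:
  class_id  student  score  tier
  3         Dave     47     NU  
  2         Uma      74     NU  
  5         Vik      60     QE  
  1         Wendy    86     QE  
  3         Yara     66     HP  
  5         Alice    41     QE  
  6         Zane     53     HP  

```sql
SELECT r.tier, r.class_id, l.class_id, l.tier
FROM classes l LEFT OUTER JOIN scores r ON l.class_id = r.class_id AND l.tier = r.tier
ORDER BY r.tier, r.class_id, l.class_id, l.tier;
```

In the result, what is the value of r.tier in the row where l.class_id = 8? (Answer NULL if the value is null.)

LEFT JOIN keeps every row from `classes`; unmatched rows get NULL for `scores`'s columns.
Matching on l.class_id = r.class_id AND l.tier = r.tier. A NULL in a compared column never satisfies the condition.
Matched pairs: 0; unmatched l rows kept: 5.

NULL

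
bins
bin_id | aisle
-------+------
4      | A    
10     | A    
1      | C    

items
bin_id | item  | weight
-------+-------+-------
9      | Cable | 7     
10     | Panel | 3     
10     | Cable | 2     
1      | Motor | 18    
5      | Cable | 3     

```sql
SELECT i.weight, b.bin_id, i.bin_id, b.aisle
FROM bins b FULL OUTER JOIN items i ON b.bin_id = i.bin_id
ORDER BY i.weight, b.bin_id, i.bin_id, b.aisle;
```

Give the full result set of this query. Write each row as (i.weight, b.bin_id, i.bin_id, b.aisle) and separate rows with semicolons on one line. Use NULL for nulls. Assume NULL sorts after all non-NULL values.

FULL OUTER JOIN keeps every row from both sides; unmatched rows get NULL for the other side's columns.
Matching on b.bin_id = i.bin_id.
Matched pairs: 3; unmatched b rows kept: 1; unmatched i rows kept: 2.

(2, 10, 10, A); (3, 10, 10, A); (3, NULL, 5, NULL); (7, NULL, 9, NULL); (18, 1, 1, C); (NULL, 4, NULL, A)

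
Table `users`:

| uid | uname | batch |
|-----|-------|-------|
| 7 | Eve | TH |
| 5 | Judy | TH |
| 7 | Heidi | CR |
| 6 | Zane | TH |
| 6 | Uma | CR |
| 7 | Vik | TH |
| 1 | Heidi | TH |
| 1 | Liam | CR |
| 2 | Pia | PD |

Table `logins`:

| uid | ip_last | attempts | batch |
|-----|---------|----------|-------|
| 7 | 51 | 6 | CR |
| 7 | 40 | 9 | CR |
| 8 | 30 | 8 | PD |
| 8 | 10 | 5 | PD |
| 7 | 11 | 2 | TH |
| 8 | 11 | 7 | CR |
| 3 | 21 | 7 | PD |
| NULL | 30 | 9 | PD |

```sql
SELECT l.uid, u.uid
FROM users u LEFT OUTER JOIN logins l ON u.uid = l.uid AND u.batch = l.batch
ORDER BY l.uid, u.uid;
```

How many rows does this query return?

LEFT JOIN keeps every row from `users`; unmatched rows get NULL for `logins`'s columns.
Matching on u.uid = l.uid AND u.batch = l.batch. A NULL in a compared column never satisfies the condition.
Matched pairs: 4; unmatched u rows kept: 6.
Total: 4 matched + 6 padded = 10 rows.

10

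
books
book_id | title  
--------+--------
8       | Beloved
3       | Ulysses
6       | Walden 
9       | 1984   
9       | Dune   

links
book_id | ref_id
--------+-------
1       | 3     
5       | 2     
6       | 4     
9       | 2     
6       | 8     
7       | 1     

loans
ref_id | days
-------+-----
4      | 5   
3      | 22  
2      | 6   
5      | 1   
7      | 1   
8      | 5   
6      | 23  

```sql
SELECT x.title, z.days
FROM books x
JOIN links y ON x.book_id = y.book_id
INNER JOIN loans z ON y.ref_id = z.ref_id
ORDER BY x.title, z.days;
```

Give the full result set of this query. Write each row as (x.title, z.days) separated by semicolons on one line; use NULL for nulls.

(1984, 6); (Dune, 6); (Walden, 5); (Walden, 5)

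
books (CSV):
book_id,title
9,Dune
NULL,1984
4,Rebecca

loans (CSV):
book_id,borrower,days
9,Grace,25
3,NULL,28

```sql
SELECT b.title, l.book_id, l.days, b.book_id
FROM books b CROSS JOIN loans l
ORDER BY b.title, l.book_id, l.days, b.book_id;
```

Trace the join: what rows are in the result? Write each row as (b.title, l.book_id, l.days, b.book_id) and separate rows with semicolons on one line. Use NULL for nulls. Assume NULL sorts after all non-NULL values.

(1984, 3, 28, NULL); (1984, 9, 25, NULL); (Dune, 3, 28, 9); (Dune, 9, 25, 9); (Rebecca, 3, 28, 4); (Rebecca, 9, 25, 4)

CROSS JOIN pairs every row of `books` with every row of `loans`: 3 × 2 = 6 rows.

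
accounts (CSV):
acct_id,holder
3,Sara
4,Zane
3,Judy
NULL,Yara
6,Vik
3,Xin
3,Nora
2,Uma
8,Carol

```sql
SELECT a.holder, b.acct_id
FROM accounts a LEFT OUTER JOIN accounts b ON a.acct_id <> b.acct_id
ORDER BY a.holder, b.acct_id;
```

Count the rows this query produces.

45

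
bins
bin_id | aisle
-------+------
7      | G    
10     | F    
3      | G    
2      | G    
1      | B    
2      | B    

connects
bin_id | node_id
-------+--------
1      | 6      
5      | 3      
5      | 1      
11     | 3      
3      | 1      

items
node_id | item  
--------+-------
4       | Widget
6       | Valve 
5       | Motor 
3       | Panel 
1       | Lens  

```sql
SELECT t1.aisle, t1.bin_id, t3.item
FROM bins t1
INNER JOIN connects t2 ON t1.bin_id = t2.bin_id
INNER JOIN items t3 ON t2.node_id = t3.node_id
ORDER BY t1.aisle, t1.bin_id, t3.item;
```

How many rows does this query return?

2

Joins associate left-to-right: bins INNER JOIN connects on bin_id gives 2 intermediate row(s).
Then INNER JOIN `items t3` on node_id: keep only rows whose t2.node_id appears in t3.
Result: 2 row(s).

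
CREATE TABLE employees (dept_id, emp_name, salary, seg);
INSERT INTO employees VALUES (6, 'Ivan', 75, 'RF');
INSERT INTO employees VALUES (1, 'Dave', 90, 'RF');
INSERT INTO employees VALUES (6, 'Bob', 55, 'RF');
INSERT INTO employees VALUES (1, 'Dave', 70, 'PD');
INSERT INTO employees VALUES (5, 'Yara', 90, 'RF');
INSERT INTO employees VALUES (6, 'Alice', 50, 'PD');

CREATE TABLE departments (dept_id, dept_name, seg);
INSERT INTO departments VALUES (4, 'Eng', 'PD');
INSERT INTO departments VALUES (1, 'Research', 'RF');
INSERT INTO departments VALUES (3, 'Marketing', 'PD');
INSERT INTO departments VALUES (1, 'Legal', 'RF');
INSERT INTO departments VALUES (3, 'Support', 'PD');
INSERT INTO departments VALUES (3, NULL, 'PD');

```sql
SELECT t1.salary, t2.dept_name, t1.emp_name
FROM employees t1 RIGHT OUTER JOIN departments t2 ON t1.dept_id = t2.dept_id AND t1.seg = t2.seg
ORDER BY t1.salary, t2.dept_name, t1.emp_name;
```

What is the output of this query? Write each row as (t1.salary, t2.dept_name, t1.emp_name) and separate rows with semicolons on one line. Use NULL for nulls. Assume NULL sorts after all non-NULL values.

(90, Legal, Dave); (90, Research, Dave); (NULL, Eng, NULL); (NULL, Marketing, NULL); (NULL, Support, NULL); (NULL, NULL, NULL)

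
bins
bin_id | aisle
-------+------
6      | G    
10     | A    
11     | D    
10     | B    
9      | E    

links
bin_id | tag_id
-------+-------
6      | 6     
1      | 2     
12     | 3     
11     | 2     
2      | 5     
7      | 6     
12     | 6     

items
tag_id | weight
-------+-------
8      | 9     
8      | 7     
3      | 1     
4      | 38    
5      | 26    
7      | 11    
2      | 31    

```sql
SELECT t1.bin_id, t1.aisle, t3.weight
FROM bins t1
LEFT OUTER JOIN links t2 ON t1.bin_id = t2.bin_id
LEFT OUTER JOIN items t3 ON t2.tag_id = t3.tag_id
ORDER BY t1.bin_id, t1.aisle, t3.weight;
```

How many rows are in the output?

5

Evaluate left to right. First `bins t1 LEFT JOIN links t2` on bin_id: 5 row(s).
Then LEFT JOIN `items t3` on tag_id: each of those 5 rows is kept; rows whose t2.tag_id has no match in t3 get NULL for t3's columns.
Result: 5 row(s).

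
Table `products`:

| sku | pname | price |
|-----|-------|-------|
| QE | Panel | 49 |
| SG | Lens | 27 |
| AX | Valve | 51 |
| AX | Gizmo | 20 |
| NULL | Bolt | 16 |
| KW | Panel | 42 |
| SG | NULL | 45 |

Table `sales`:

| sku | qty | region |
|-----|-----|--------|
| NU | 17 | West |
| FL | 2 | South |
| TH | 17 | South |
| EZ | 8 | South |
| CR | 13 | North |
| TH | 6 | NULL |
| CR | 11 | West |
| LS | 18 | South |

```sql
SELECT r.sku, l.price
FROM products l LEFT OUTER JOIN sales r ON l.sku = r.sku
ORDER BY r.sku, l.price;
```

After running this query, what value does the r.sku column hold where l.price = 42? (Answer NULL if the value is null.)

NULL

LEFT JOIN keeps every row from `products`; unmatched rows get NULL for `sales`'s columns.
Matching on l.sku = r.sku. A NULL in a compared column never satisfies the condition.
- l[0] sku=QE → no match; kept with NULLs on the r side.
- l[1] sku=SG → no match; kept with NULLs on the r side.
- l[2] sku=AX → no match; kept with NULLs on the r side.
- l[3] sku=AX → no match; kept with NULLs on the r side.
- l[4] sku=NULL → no match; kept with NULLs on the r side.
- l[5] sku=KW → no match; kept with NULLs on the r side.
- l[6] sku=SG → no match; kept with NULLs on the r side.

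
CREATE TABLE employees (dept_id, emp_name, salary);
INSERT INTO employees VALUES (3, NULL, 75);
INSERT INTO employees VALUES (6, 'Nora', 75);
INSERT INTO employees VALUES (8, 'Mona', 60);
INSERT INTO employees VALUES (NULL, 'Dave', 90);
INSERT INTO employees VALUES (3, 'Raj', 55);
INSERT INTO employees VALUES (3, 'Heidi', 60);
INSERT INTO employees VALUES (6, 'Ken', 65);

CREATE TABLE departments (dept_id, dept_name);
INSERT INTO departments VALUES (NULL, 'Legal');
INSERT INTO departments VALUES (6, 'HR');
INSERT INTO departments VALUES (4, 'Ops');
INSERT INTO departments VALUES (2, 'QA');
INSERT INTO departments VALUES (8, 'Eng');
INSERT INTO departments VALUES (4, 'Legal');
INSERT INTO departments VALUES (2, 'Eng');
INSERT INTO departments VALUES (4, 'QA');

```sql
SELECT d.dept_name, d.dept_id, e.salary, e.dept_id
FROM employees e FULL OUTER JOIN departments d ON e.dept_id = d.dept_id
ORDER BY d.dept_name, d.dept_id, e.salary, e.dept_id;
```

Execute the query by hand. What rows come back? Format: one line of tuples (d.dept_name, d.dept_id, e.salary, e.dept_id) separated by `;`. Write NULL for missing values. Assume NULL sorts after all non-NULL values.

FULL OUTER JOIN keeps every row from both sides; unmatched rows get NULL for the other side's columns.
Matching on e.dept_id = d.dept_id. A NULL in a compared column never satisfies the condition.
- e (dept_id=3) has no partner → padded with NULL.
- e (dept_id=6) pairs with 1 row(s) of d.
- e (dept_id=8) pairs with 1 row(s) of d.
- e (dept_id=NULL) has no partner → padded with NULL.
- e (dept_id=3) has no partner → padded with NULL.
- e (dept_id=3) has no partner → padded with NULL.
- e (dept_id=6) pairs with 1 row(s) of d.
- 6 row(s) from d found no e partner → padded with NULL.

(Eng, 2, NULL, NULL); (Eng, 8, 60, 8); (HR, 6, 65, 6); (HR, 6, 75, 6); (Legal, 4, NULL, NULL); (Legal, NULL, NULL, NULL); (Ops, 4, NULL, NULL); (QA, 2, NULL, NULL); (QA, 4, NULL, NULL); (NULL, NULL, 55, 3); (NULL, NULL, 60, 3); (NULL, NULL, 75, 3); (NULL, NULL, 90, NULL)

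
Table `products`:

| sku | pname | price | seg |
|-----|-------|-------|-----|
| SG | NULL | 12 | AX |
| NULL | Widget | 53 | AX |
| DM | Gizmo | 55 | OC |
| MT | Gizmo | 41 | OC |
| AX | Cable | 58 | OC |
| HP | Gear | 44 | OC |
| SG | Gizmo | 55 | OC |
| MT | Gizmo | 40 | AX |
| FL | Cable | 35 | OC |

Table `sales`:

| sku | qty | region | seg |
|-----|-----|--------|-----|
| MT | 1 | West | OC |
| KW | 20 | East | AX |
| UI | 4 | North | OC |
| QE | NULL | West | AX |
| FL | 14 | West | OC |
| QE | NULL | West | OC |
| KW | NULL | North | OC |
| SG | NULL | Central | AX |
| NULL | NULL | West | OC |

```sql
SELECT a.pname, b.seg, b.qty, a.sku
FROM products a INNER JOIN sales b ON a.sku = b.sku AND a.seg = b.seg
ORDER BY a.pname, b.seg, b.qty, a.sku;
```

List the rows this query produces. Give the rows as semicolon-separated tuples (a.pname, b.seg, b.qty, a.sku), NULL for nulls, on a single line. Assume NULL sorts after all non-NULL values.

(Cable, OC, 14, FL); (Gizmo, OC, 1, MT); (NULL, AX, NULL, SG)

INNER JOIN keeps only pairs where the ON condition holds.
Matching on a.sku = b.sku AND a.seg = b.seg. A NULL in a compared column never satisfies the condition.
- sku=SG, seg=AX: 1 matching b row(s), so 1 row(s) emitted.
- sku=NULL, seg=AX: no matching b row, dropped.
- sku=DM, seg=OC: no matching b row, dropped.
- sku=MT, seg=OC: 1 matching b row(s), so 1 row(s) emitted.
- sku=AX, seg=OC: no matching b row, dropped.
- sku=HP, seg=OC: no matching b row, dropped.
- sku=SG, seg=OC: no matching b row, dropped.
- sku=MT, seg=AX: no matching b row, dropped.
- sku=FL, seg=OC: 1 matching b row(s), so 1 row(s) emitted.
After projecting and ordering:
a.pname | b.seg | b.qty | a.sku
Cable | OC | 14 | FL
Gizmo | OC | 1 | MT
NULL | AX | NULL | SG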